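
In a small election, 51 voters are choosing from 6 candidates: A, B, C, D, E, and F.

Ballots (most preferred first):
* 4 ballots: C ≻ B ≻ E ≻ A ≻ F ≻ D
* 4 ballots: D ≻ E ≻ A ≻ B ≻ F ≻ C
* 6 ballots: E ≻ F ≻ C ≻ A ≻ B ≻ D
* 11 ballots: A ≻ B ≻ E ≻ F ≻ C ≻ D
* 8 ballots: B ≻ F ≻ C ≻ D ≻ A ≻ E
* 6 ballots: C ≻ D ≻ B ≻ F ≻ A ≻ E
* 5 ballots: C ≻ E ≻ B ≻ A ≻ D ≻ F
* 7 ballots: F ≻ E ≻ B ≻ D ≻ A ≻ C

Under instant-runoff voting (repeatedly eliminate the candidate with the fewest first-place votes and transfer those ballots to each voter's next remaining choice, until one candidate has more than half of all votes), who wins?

E

Round 1: A 11, B 8, C 15, D 4, E 6, F 7. D eliminated.
Round 2: A 11, B 8, C 15, E 10, F 7. F eliminated.
Round 3: A 11, B 8, C 15, E 17. B eliminated.
Round 4: A 11, C 23, E 17. A eliminated.
Round 5: C 23, E 28. E has a majority (≥26).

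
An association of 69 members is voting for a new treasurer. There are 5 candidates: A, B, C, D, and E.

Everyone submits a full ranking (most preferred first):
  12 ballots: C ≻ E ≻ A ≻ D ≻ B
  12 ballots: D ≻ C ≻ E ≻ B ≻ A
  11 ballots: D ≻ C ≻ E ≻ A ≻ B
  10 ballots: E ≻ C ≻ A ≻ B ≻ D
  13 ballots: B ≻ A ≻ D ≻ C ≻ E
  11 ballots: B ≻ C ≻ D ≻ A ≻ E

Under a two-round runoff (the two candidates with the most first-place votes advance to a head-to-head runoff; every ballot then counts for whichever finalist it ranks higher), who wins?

D

Round 1 first-place votes: A 0, B 24, C 12, D 23, E 10. B and D advance.
Runoff: B is ranked above D on 34 ballots, D above B on 35.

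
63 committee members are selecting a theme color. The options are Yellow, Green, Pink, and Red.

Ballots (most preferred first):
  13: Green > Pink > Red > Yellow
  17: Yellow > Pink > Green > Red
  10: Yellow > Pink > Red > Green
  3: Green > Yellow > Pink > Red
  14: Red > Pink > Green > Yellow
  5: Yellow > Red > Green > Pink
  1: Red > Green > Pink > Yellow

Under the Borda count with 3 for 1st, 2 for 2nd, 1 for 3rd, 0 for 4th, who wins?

Yellow: 13×0 + 17×3 + 10×3 + 3×2 + 14×0 + 5×3 + 1×0 = 102
Green: 13×3 + 17×1 + 10×0 + 3×3 + 14×1 + 5×1 + 1×2 = 86
Pink: 13×2 + 17×2 + 10×2 + 3×1 + 14×2 + 5×0 + 1×1 = 112
Red: 13×1 + 17×0 + 10×1 + 3×0 + 14×3 + 5×2 + 1×3 = 78

Pink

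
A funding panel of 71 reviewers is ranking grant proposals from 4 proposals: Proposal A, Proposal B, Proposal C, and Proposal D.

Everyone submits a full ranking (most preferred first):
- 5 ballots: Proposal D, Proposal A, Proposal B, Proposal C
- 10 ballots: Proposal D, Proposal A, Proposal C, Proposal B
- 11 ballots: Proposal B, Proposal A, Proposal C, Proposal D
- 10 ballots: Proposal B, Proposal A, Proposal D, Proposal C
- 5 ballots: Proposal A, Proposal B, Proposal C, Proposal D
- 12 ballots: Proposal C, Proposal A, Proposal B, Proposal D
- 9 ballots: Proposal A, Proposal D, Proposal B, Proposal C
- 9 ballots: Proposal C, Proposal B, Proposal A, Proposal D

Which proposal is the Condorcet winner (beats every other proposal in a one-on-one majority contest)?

Proposal A

Proposal A vs Proposal B: 41–30
Proposal A vs Proposal C: 50–21
Proposal A vs Proposal D: 56–15
Proposal A beats every other proposal.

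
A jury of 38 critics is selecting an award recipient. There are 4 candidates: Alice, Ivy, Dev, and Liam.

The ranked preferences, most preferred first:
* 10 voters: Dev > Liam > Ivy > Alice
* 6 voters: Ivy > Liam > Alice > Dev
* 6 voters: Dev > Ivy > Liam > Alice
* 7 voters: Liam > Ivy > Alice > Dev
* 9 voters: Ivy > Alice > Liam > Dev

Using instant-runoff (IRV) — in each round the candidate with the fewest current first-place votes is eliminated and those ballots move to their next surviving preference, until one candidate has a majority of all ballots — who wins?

Ivy

Round 1: Alice 0, Ivy 15, Dev 16, Liam 7. Alice eliminated.
Round 2: Ivy 15, Dev 16, Liam 7. Liam eliminated.
Round 3: Ivy 22, Dev 16. Ivy has a majority (≥20).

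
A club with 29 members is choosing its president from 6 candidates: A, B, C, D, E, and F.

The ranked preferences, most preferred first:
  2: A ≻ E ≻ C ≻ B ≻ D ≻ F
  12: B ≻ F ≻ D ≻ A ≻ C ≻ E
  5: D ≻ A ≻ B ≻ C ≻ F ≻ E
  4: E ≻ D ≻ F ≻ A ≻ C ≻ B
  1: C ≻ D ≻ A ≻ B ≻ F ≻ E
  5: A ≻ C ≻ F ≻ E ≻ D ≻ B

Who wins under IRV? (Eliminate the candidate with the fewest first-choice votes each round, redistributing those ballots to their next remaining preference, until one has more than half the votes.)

Round 1: A 7, B 12, C 1, D 5, E 4, F 0. F eliminated.
Round 2: A 7, B 12, C 1, D 5, E 4. C eliminated.
Round 3: A 7, B 12, D 6, E 4. E eliminated.
Round 4: A 7, B 12, D 10. A eliminated.
Round 5: B 14, D 15. D has a majority (≥15).

D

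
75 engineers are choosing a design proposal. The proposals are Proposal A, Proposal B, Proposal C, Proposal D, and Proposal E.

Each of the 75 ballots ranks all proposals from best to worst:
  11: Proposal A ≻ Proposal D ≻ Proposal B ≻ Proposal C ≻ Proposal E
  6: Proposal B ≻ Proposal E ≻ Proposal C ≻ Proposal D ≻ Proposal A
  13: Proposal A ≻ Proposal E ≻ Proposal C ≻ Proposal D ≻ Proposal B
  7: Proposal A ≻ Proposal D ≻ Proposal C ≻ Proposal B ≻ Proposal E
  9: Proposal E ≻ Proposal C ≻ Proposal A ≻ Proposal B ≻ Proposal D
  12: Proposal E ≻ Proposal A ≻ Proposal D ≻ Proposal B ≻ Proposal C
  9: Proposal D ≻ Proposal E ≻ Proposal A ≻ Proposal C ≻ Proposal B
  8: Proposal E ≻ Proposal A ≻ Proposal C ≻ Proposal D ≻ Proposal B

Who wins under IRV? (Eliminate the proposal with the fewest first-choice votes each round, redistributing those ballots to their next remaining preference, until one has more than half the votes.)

Proposal E

Round 1: Proposal A 31, Proposal B 6, Proposal C 0, Proposal D 9, Proposal E 29. Proposal C eliminated.
Round 2: Proposal A 31, Proposal B 6, Proposal D 9, Proposal E 29. Proposal B eliminated.
Round 3: Proposal A 31, Proposal D 9, Proposal E 35. Proposal D eliminated.
Round 4: Proposal A 31, Proposal E 44. Proposal E has a majority (≥38).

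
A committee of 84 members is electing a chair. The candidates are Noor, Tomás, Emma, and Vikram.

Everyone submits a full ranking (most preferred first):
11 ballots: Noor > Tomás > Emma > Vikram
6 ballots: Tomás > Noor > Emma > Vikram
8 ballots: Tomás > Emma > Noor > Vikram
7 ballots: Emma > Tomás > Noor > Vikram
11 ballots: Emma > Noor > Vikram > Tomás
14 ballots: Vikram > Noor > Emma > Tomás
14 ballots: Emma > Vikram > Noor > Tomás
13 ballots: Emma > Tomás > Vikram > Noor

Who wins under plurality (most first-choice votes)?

First-place votes: Noor 11, Tomás 14, Emma 45, Vikram 14.

Emma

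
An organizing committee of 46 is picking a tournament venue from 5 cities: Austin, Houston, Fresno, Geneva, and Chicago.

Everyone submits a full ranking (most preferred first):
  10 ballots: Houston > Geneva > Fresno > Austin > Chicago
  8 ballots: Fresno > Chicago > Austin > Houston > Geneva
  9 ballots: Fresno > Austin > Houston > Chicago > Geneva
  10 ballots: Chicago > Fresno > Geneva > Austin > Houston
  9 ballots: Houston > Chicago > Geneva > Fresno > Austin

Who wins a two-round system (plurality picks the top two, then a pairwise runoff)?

Round 1 first-place votes: Austin 0, Houston 19, Fresno 17, Geneva 0, Chicago 10. Houston and Fresno advance.
Runoff: Houston is ranked above Fresno on 19 ballots, Fresno above Houston on 27.

Fresno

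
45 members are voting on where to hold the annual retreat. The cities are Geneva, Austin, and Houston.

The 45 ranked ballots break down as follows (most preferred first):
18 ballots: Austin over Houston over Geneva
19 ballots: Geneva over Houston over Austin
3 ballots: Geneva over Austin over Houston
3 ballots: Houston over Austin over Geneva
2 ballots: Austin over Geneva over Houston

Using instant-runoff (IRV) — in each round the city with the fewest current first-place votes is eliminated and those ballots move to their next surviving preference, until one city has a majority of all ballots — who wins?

Round 1: Geneva 22, Austin 20, Houston 3. Houston eliminated.
Round 2: Geneva 22, Austin 23. Austin has a majority (≥23).

Austin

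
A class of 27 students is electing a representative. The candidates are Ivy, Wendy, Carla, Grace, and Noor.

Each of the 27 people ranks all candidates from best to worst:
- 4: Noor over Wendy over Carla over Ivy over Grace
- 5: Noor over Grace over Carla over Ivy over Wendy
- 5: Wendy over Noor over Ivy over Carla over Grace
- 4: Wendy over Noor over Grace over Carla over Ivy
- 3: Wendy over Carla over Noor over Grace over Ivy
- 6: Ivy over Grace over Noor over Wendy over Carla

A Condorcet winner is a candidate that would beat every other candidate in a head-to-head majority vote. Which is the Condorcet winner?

Noor vs Ivy: 21–6
Noor vs Wendy: 15–12
Noor vs Carla: 24–3
Noor vs Grace: 21–6
Noor beats every other candidate.

Noor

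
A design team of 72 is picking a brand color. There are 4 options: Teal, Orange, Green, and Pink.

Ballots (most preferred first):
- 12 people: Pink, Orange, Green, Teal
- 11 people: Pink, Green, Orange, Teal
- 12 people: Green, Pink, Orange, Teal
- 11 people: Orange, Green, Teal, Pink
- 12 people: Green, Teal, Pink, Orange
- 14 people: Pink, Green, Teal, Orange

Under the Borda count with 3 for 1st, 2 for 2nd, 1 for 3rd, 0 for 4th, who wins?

Green

Teal: 12×0 + 11×0 + 12×0 + 11×1 + 12×2 + 14×1 = 49
Orange: 12×2 + 11×1 + 12×1 + 11×3 + 12×0 + 14×0 = 80
Green: 12×1 + 11×2 + 12×3 + 11×2 + 12×3 + 14×2 = 156
Pink: 12×3 + 11×3 + 12×2 + 11×0 + 12×1 + 14×3 = 147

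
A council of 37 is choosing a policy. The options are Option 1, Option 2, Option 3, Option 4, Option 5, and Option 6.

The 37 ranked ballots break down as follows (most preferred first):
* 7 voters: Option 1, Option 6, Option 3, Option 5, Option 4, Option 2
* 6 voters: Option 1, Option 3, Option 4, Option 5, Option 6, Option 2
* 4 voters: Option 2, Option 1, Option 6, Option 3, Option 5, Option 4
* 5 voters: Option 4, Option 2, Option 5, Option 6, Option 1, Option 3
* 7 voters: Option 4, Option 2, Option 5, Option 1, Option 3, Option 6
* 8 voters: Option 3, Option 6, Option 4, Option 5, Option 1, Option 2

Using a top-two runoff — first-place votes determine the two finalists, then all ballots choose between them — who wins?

Option 4

Round 1 first-place votes: Option 1 13, Option 2 4, Option 3 8, Option 4 12, Option 5 0, Option 6 0. Option 1 and Option 4 advance.
Runoff: Option 1 is ranked above Option 4 on 17 ballots, Option 4 above Option 1 on 20.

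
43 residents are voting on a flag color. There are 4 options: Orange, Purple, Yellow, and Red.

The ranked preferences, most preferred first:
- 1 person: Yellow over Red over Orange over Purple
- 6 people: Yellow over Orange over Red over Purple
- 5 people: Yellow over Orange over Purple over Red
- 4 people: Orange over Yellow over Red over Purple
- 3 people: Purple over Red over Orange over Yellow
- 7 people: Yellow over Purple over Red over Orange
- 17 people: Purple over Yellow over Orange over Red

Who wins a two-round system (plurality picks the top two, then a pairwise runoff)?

Yellow

Round 1 first-place votes: Orange 4, Purple 20, Yellow 19, Red 0. Purple and Yellow advance.
Runoff: Purple is ranked above Yellow on 20 ballots, Yellow above Purple on 23.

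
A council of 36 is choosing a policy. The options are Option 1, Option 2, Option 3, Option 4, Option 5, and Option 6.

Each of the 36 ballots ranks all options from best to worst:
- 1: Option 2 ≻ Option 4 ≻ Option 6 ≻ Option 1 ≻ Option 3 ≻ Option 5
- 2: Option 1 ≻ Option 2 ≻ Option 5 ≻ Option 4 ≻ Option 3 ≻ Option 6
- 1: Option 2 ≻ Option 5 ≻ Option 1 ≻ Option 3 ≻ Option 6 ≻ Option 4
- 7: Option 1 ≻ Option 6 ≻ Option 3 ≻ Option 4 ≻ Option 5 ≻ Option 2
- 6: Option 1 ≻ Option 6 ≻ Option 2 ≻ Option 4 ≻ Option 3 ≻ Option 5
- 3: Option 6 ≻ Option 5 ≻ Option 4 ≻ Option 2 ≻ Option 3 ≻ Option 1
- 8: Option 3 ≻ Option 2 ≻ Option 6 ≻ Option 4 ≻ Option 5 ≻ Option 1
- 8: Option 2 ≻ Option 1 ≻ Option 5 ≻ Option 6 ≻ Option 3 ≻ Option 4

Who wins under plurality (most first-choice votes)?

Option 1

First-place votes: Option 1 15, Option 2 10, Option 3 8, Option 4 0, Option 5 0, Option 6 3.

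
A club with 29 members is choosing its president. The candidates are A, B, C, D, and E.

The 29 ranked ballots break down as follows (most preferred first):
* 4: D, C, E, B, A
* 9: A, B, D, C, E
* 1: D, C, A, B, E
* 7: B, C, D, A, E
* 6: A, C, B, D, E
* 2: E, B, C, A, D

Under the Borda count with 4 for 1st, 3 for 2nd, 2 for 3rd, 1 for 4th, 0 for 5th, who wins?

A: 4×0 + 9×4 + 1×2 + 7×1 + 6×4 + 2×1 = 71
B: 4×1 + 9×3 + 1×1 + 7×4 + 6×2 + 2×3 = 78
C: 4×3 + 9×1 + 1×3 + 7×3 + 6×3 + 2×2 = 67
D: 4×4 + 9×2 + 1×4 + 7×2 + 6×1 + 2×0 = 58
E: 4×2 + 9×0 + 1×0 + 7×0 + 6×0 + 2×4 = 16

B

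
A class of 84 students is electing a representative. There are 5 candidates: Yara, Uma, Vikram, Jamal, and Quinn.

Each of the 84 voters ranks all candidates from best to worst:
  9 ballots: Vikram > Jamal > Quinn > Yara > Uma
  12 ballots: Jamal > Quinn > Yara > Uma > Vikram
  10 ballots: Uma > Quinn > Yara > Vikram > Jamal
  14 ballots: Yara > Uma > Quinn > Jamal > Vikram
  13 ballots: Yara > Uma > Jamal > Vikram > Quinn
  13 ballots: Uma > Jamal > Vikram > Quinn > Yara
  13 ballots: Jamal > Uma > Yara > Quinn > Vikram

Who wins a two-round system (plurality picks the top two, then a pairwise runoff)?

Round 1 first-place votes: Yara 27, Uma 23, Vikram 9, Jamal 25, Quinn 0. Yara and Jamal advance.
Runoff: Yara is ranked above Jamal on 37 ballots, Jamal above Yara on 47.

Jamal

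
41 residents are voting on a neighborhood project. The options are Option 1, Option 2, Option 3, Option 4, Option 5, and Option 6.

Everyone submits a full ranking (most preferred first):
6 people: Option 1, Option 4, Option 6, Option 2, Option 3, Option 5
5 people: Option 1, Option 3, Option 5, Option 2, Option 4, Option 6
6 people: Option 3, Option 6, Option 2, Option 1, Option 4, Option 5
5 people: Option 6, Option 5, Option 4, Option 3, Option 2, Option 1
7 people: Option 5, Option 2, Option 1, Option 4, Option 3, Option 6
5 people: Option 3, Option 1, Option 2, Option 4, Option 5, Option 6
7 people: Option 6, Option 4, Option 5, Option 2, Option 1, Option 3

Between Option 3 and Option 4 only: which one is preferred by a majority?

Option 3 is ranked above Option 4 on 16 ballots; Option 4 above Option 3 on 25.

Option 4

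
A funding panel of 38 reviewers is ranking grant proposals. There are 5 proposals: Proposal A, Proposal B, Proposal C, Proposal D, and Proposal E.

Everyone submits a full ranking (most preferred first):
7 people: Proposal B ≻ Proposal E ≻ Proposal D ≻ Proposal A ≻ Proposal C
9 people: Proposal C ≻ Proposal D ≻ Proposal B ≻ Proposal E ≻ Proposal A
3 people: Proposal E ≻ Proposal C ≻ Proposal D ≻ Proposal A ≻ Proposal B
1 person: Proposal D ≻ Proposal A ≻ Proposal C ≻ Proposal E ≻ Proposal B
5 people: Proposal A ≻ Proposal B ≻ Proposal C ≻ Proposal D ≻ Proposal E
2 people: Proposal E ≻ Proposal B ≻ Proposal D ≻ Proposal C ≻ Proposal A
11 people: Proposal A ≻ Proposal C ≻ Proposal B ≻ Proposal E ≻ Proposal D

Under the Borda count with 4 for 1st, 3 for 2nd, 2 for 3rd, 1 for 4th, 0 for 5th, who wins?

Proposal A: 7×1 + 9×0 + 3×1 + 1×3 + 5×4 + 2×0 + 11×4 = 77
Proposal B: 7×4 + 9×2 + 3×0 + 1×0 + 5×3 + 2×3 + 11×2 = 89
Proposal C: 7×0 + 9×4 + 3×3 + 1×2 + 5×2 + 2×1 + 11×3 = 92
Proposal D: 7×2 + 9×3 + 3×2 + 1×4 + 5×1 + 2×2 + 11×0 = 60
Proposal E: 7×3 + 9×1 + 3×4 + 1×1 + 5×0 + 2×4 + 11×1 = 62

Proposal C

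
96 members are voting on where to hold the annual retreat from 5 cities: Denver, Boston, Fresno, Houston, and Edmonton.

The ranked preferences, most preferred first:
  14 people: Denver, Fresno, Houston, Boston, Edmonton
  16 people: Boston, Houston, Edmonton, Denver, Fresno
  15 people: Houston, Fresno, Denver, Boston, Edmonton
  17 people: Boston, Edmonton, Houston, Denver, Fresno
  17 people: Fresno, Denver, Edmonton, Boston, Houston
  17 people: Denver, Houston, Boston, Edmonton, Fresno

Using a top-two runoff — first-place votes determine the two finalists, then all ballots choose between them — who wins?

Denver

Round 1 first-place votes: Denver 31, Boston 33, Fresno 17, Houston 15, Edmonton 0. Boston and Denver advance.
Runoff: Boston is ranked above Denver on 33 ballots, Denver above Boston on 63.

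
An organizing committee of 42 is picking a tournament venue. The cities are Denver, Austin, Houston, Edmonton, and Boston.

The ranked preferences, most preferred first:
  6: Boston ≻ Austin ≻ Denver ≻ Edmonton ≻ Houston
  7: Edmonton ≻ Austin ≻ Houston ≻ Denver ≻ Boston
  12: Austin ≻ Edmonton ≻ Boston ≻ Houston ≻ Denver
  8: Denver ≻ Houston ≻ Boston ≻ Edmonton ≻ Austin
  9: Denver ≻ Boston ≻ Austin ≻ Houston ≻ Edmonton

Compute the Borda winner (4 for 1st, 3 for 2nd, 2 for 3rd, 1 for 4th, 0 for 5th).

Austin

Denver: 6×2 + 7×1 + 12×0 + 8×4 + 9×4 = 87
Austin: 6×3 + 7×3 + 12×4 + 8×0 + 9×2 = 105
Houston: 6×0 + 7×2 + 12×1 + 8×3 + 9×1 = 59
Edmonton: 6×1 + 7×4 + 12×3 + 8×1 + 9×0 = 78
Boston: 6×4 + 7×0 + 12×2 + 8×2 + 9×3 = 91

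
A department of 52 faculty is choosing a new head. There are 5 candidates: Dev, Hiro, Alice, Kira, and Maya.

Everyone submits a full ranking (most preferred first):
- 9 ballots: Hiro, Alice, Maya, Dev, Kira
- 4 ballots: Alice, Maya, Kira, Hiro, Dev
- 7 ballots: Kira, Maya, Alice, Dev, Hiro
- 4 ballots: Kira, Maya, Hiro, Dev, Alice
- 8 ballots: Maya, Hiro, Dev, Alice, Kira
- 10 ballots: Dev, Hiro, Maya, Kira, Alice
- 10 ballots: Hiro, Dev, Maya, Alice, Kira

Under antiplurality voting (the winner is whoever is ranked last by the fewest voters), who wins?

Maya

Last-place votes: Dev 4, Hiro 7, Alice 14, Kira 27, Maya 0.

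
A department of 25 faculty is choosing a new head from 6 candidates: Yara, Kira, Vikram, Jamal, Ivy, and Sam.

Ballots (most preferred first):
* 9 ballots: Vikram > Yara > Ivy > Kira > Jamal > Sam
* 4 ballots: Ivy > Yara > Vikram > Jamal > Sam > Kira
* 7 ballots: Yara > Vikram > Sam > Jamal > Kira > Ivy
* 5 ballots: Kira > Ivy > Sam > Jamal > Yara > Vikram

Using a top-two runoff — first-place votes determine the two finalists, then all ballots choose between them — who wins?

Yara

Round 1 first-place votes: Yara 7, Kira 5, Vikram 9, Jamal 0, Ivy 4, Sam 0. Vikram and Yara advance.
Runoff: Vikram is ranked above Yara on 9 ballots, Yara above Vikram on 16.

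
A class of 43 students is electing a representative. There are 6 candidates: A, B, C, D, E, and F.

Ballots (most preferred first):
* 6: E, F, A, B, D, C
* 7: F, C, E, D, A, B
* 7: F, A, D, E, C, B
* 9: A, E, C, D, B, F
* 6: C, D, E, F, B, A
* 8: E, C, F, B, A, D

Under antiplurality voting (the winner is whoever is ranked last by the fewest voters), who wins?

Last-place votes: A 6, B 14, C 6, D 8, E 0, F 9.

E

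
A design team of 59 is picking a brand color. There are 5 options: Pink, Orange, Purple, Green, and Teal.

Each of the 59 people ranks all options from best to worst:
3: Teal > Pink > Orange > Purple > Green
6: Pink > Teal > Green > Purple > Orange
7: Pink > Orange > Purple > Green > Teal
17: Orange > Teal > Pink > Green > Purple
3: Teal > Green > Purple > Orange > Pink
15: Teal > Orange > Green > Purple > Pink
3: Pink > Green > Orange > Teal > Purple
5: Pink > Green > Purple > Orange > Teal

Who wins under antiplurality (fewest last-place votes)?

Green

Last-place votes: Pink 18, Orange 6, Purple 20, Green 3, Teal 12.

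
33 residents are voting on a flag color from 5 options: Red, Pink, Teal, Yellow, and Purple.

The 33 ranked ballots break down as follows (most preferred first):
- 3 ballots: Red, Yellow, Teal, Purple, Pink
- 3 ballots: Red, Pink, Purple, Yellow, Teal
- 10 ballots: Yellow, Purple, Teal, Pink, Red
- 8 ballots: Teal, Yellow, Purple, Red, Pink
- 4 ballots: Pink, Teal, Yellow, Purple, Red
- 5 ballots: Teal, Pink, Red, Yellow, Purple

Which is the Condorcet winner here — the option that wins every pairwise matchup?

Teal

Teal vs Red: 27–6
Teal vs Pink: 26–7
Teal vs Yellow: 17–16
Teal vs Purple: 20–13
Teal beats every other option.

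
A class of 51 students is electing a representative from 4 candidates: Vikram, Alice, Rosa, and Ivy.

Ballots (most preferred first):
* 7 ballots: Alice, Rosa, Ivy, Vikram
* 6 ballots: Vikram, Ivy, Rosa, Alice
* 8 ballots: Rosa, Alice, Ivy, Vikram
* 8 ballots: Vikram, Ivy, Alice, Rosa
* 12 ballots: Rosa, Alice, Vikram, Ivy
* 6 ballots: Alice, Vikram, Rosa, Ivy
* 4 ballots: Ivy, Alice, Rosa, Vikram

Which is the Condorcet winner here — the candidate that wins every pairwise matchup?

Rosa vs Vikram: 31–20
Rosa vs Alice: 26–25
Rosa vs Ivy: 33–18
Rosa beats every other candidate.

Rosa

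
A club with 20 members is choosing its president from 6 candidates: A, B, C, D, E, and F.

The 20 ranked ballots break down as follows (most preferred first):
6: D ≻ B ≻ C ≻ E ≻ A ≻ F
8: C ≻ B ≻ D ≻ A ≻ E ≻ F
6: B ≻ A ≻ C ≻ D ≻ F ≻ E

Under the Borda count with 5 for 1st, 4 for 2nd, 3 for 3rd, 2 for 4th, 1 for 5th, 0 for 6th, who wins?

A: 6×1 + 8×2 + 6×4 = 46
B: 6×4 + 8×4 + 6×5 = 86
C: 6×3 + 8×5 + 6×3 = 76
D: 6×5 + 8×3 + 6×2 = 66
E: 6×2 + 8×1 + 6×0 = 20
F: 6×0 + 8×0 + 6×1 = 6

B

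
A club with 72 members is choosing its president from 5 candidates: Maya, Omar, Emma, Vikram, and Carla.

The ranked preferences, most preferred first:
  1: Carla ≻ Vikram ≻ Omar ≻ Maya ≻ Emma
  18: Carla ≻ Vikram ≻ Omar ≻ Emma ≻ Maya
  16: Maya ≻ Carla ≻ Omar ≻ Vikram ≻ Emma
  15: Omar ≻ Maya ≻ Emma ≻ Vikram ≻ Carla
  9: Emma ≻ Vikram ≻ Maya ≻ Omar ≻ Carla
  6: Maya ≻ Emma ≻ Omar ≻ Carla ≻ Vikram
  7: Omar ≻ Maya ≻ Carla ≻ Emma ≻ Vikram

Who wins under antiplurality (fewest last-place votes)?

Omar

Last-place votes: Maya 18, Omar 0, Emma 17, Vikram 13, Carla 24.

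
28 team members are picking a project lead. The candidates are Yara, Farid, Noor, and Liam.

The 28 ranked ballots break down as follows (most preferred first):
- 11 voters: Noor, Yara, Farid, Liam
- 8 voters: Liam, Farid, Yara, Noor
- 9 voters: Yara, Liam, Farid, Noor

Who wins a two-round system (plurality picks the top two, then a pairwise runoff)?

Yara

Round 1 first-place votes: Yara 9, Farid 0, Noor 11, Liam 8. Noor and Yara advance.
Runoff: Noor is ranked above Yara on 11 ballots, Yara above Noor on 17.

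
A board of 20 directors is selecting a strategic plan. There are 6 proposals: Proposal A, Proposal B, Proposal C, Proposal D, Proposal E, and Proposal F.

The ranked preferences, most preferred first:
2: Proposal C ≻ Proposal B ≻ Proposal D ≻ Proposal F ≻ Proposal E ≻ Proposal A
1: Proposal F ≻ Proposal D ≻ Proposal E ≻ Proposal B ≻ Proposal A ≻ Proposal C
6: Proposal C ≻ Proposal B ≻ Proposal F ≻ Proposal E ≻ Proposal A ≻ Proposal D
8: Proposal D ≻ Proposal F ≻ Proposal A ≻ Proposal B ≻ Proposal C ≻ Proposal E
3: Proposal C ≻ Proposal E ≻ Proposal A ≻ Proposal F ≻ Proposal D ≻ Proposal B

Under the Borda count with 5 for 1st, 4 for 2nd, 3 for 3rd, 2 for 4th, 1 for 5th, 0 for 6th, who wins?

Proposal F

Proposal A: 2×0 + 1×1 + 6×1 + 8×3 + 3×3 = 40
Proposal B: 2×4 + 1×2 + 6×4 + 8×2 + 3×0 = 50
Proposal C: 2×5 + 1×0 + 6×5 + 8×1 + 3×5 = 63
Proposal D: 2×3 + 1×4 + 6×0 + 8×5 + 3×1 = 53
Proposal E: 2×1 + 1×3 + 6×2 + 8×0 + 3×4 = 29
Proposal F: 2×2 + 1×5 + 6×3 + 8×4 + 3×2 = 65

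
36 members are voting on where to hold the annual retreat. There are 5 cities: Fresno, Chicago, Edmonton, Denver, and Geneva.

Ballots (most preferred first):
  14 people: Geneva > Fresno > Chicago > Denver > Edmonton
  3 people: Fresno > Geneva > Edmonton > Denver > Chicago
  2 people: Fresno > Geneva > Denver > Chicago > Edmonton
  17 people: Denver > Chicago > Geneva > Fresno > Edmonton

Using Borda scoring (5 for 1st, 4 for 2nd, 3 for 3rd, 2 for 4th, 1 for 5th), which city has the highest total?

Fresno: 14×4 + 3×5 + 2×5 + 17×2 = 115
Chicago: 14×3 + 3×1 + 2×2 + 17×4 = 117
Edmonton: 14×1 + 3×3 + 2×1 + 17×1 = 42
Denver: 14×2 + 3×2 + 2×3 + 17×5 = 125
Geneva: 14×5 + 3×4 + 2×4 + 17×3 = 141

Geneva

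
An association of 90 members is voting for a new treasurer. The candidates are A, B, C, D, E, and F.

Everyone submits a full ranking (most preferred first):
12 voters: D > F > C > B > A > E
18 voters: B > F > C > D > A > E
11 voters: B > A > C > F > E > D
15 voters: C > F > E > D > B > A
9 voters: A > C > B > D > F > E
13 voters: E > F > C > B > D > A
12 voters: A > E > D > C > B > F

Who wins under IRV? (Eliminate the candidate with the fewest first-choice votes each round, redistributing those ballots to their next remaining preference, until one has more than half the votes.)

C

Round 1: A 21, B 29, C 15, D 12, E 13, F 0. F eliminated.
Round 2: A 21, B 29, C 15, D 12, E 13. D eliminated.
Round 3: A 21, B 29, C 27, E 13. E eliminated.
Round 4: A 21, B 29, C 40. A eliminated.
Round 5: B 29, C 61. C has a majority (≥46).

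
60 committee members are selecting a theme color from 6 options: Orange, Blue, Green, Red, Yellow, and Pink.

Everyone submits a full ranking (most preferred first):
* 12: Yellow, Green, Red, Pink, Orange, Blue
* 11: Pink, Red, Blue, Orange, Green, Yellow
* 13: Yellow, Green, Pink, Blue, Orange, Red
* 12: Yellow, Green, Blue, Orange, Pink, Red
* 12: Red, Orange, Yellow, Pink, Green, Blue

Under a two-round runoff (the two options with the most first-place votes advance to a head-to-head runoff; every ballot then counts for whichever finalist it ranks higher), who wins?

Round 1 first-place votes: Orange 0, Blue 0, Green 0, Red 12, Yellow 37, Pink 11. Yellow and Red advance.
Runoff: Yellow is ranked above Red on 37 ballots, Red above Yellow on 23.

Yellow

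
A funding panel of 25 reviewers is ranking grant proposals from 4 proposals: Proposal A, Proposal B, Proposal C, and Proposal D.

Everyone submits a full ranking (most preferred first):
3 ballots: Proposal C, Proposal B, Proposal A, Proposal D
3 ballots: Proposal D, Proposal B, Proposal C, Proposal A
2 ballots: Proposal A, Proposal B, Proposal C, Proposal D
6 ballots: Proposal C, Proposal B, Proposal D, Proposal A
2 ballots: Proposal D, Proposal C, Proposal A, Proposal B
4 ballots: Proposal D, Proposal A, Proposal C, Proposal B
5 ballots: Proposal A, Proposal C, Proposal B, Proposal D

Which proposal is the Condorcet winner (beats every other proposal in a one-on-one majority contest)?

Proposal C

Proposal C vs Proposal A: 14–11
Proposal C vs Proposal B: 20–5
Proposal C vs Proposal D: 16–9
Proposal C beats every other proposal.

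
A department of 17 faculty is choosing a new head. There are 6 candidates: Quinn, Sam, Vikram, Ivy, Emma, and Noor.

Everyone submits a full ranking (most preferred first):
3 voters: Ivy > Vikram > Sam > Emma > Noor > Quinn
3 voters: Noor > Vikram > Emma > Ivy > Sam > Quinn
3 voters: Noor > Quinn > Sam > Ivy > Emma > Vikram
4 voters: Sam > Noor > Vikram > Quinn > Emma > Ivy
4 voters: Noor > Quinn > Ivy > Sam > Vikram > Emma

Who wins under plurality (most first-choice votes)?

First-place votes: Quinn 0, Sam 4, Vikram 0, Ivy 3, Emma 0, Noor 10.

Noor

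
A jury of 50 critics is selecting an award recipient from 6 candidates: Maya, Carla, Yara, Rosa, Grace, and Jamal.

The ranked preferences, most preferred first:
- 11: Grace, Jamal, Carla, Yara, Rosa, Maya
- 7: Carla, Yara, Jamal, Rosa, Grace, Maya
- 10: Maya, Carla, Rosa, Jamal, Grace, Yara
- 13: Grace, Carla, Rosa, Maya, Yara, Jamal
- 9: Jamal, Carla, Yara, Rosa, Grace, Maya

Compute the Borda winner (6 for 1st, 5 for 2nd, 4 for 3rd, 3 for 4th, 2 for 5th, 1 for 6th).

Maya: 11×1 + 7×1 + 10×6 + 13×3 + 9×1 = 126
Carla: 11×4 + 7×6 + 10×5 + 13×5 + 9×5 = 246
Yara: 11×3 + 7×5 + 10×1 + 13×2 + 9×4 = 140
Rosa: 11×2 + 7×3 + 10×4 + 13×4 + 9×3 = 162
Grace: 11×6 + 7×2 + 10×2 + 13×6 + 9×2 = 196
Jamal: 11×5 + 7×4 + 10×3 + 13×1 + 9×6 = 180

Carla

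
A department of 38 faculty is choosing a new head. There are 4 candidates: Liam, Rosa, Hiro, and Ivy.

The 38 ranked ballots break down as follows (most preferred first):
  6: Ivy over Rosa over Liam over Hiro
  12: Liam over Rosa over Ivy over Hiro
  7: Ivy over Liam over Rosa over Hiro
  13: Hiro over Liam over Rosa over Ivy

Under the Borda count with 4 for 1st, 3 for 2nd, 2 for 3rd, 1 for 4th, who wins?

Liam: 6×2 + 12×4 + 7×3 + 13×3 = 120
Rosa: 6×3 + 12×3 + 7×2 + 13×2 = 94
Hiro: 6×1 + 12×1 + 7×1 + 13×4 = 77
Ivy: 6×4 + 12×2 + 7×4 + 13×1 = 89

Liam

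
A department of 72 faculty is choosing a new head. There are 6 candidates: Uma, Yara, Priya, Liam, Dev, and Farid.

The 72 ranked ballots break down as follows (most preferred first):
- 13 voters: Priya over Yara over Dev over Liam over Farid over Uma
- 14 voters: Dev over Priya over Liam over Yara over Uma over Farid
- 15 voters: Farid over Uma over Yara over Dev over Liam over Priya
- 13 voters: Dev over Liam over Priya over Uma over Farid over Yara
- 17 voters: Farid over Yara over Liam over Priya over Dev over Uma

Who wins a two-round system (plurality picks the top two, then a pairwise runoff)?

Dev

Round 1 first-place votes: Uma 0, Yara 0, Priya 13, Liam 0, Dev 27, Farid 32. Farid and Dev advance.
Runoff: Farid is ranked above Dev on 32 ballots, Dev above Farid on 40.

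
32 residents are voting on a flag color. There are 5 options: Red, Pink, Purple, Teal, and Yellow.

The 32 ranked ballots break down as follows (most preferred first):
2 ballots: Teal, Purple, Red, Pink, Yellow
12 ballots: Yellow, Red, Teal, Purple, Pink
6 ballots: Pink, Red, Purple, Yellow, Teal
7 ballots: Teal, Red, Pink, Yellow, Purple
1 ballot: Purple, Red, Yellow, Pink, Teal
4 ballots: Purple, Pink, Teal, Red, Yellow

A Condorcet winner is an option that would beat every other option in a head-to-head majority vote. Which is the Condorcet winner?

Red vs Pink: 22–10
Red vs Purple: 25–7
Red vs Teal: 19–13
Red vs Yellow: 20–12
Red beats every other option.

Red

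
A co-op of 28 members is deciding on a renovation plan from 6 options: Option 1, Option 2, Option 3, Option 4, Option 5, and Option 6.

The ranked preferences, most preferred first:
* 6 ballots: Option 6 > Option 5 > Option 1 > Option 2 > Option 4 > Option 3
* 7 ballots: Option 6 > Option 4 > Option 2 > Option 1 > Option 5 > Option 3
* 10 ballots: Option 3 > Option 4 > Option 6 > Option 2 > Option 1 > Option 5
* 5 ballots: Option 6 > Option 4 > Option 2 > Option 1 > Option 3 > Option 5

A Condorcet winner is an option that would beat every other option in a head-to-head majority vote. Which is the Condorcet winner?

Option 6 vs Option 1: 28–0
Option 6 vs Option 2: 28–0
Option 6 vs Option 3: 18–10
Option 6 vs Option 4: 18–10
Option 6 vs Option 5: 28–0
Option 6 beats every other option.

Option 6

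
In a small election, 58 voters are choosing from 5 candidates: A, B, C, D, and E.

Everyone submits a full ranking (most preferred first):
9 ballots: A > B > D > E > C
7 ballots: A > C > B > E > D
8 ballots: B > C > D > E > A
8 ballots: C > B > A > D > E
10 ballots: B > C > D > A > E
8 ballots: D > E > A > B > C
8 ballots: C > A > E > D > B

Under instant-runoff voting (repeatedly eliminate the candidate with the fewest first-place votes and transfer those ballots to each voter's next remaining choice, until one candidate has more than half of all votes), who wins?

Round 1: A 16, B 18, C 16, D 8, E 0. E eliminated.
Round 2: A 16, B 18, C 16, D 8. D eliminated.
Round 3: A 24, B 18, C 16. C eliminated.
Round 4: A 32, B 26. A has a majority (≥30).

A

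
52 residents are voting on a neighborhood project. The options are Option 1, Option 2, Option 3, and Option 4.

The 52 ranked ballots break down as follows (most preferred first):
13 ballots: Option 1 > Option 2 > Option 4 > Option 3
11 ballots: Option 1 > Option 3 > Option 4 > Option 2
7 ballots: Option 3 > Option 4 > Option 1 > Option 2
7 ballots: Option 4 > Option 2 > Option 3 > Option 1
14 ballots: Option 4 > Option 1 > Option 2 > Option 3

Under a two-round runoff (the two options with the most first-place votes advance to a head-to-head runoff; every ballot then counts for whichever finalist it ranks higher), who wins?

Option 4

Round 1 first-place votes: Option 1 24, Option 2 0, Option 3 7, Option 4 21. Option 1 and Option 4 advance.
Runoff: Option 1 is ranked above Option 4 on 24 ballots, Option 4 above Option 1 on 28.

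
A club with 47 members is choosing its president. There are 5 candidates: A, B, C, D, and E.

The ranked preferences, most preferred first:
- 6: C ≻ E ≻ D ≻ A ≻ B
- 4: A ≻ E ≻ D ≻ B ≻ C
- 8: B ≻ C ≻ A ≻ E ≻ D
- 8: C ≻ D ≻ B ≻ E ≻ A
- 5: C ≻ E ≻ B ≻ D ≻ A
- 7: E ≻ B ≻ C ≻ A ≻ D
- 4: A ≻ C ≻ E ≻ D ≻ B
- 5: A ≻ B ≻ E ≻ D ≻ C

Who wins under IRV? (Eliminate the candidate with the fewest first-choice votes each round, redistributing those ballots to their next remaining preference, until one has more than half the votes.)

Round 1: A 13, B 8, C 19, D 0, E 7. D eliminated.
Round 2: A 13, B 8, C 19, E 7. E eliminated.
Round 3: A 13, B 15, C 19. A eliminated.
Round 4: B 24, C 23. B has a majority (≥24).

B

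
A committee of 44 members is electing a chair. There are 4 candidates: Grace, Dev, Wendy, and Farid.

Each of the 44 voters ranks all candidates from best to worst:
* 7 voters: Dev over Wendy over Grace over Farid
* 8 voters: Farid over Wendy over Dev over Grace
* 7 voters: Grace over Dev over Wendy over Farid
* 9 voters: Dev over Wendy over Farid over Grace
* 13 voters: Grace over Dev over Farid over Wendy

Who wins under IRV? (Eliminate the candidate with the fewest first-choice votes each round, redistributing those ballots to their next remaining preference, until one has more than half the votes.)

Round 1: Grace 20, Dev 16, Wendy 0, Farid 8. Wendy eliminated.
Round 2: Grace 20, Dev 16, Farid 8. Farid eliminated.
Round 3: Grace 20, Dev 24. Dev has a majority (≥23).

Dev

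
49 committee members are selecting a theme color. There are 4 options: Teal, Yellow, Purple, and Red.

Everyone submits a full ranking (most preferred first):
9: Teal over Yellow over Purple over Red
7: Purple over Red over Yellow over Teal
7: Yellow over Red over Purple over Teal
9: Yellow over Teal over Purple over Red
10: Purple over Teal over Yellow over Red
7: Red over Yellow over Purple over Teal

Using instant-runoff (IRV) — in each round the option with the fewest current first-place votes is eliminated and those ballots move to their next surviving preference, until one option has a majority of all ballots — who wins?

Round 1: Teal 9, Yellow 16, Purple 17, Red 7. Red eliminated.
Round 2: Teal 9, Yellow 23, Purple 17. Teal eliminated.
Round 3: Yellow 32, Purple 17. Yellow has a majority (≥25).

Yellow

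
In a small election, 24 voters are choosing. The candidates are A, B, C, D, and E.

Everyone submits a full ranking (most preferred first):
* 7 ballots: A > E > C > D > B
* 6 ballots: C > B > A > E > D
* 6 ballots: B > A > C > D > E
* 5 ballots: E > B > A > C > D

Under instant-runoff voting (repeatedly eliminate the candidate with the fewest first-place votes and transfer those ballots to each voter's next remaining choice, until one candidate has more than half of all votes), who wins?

Round 1: A 7, B 6, C 6, D 0, E 5. D eliminated.
Round 2: A 7, B 6, C 6, E 5. E eliminated.
Round 3: A 7, B 11, C 6. C eliminated.
Round 4: A 7, B 17. B has a majority (≥13).

B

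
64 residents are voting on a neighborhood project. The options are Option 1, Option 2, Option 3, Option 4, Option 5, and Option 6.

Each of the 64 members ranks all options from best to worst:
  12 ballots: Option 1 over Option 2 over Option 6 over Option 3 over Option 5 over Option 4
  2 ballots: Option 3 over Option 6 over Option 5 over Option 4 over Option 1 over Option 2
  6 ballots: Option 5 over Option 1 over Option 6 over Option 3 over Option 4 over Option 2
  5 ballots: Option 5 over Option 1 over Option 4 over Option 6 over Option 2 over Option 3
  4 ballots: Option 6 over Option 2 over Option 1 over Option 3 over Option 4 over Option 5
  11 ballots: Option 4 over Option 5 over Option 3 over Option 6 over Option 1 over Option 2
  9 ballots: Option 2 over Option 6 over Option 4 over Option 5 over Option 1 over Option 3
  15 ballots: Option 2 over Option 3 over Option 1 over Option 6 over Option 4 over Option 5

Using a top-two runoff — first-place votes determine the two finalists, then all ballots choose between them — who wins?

Option 1

Round 1 first-place votes: Option 1 12, Option 2 24, Option 3 2, Option 4 11, Option 5 11, Option 6 4. Option 2 and Option 1 advance.
Runoff: Option 2 is ranked above Option 1 on 28 ballots, Option 1 above Option 2 on 36.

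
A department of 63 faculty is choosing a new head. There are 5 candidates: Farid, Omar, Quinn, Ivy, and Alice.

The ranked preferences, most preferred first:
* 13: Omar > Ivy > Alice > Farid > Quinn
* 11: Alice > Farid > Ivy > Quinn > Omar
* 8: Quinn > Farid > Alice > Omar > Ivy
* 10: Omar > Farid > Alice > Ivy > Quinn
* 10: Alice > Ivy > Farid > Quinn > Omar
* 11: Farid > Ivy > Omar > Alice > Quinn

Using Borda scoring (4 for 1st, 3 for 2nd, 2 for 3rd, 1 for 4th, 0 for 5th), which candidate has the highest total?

Farid: 13×1 + 11×3 + 8×3 + 10×3 + 10×2 + 11×4 = 164
Omar: 13×4 + 11×0 + 8×1 + 10×4 + 10×0 + 11×2 = 122
Quinn: 13×0 + 11×1 + 8×4 + 10×0 + 10×1 + 11×0 = 53
Ivy: 13×3 + 11×2 + 8×0 + 10×1 + 10×3 + 11×3 = 134
Alice: 13×2 + 11×4 + 8×2 + 10×2 + 10×4 + 11×1 = 157

Farid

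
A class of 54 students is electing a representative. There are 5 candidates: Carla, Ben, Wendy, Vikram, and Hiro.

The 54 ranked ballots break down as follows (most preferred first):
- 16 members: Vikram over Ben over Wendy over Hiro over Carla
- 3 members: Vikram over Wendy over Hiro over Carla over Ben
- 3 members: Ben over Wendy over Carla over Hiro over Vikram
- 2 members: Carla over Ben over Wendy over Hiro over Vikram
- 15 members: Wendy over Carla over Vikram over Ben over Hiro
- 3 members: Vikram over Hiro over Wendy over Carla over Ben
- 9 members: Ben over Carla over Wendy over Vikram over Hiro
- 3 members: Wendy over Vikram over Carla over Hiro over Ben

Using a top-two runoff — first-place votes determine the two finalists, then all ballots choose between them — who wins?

Round 1 first-place votes: Carla 2, Ben 12, Wendy 18, Vikram 22, Hiro 0. Vikram and Wendy advance.
Runoff: Vikram is ranked above Wendy on 22 ballots, Wendy above Vikram on 32.

Wendy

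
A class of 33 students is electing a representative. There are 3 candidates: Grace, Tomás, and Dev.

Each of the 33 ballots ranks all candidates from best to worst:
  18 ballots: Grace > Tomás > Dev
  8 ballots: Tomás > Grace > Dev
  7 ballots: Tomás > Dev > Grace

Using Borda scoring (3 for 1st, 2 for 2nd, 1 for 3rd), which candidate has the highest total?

Tomás

Grace: 18×3 + 8×2 + 7×1 = 77
Tomás: 18×2 + 8×3 + 7×3 = 81
Dev: 18×1 + 8×1 + 7×2 = 40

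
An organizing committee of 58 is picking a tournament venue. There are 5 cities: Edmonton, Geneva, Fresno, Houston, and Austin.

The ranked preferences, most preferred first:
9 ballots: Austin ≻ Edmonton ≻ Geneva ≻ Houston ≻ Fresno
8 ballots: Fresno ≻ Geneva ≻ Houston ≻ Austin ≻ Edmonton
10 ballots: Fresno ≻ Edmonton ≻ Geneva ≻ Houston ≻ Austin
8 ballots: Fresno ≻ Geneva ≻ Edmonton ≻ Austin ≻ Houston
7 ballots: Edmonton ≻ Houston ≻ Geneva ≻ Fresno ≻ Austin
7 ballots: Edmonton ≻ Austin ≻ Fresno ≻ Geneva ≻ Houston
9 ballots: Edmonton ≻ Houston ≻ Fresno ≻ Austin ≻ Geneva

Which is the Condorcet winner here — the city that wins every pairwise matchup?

Edmonton

Edmonton vs Geneva: 42–16
Edmonton vs Fresno: 32–26
Edmonton vs Houston: 50–8
Edmonton vs Austin: 41–17
Edmonton beats every other city.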